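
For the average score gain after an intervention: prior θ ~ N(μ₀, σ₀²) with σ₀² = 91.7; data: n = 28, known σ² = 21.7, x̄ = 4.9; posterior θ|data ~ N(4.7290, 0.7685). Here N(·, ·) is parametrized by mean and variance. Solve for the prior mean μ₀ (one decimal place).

The posterior mean is a precision-weighted average: μ_n = (τ₀μ₀ + τ_data·x̄)/(τ₀+τ_data), with τ₀=1/σ₀² and τ_data=n/σ².
Here τ₀ = 1/91.7 = 0.010905 and τ_data = 28/21.7 = 1.290323, so τ_n = 1.301228.
Rearranging for μ₀: μ₀ = (μ_n·τ_n − τ_data·x̄)/τ₀ = (4.7290·1.301228 − 1.290323·4.9) / 0.010905 = -0.169075/0.010905 ≈ -15.5.

μ₀ = -15.5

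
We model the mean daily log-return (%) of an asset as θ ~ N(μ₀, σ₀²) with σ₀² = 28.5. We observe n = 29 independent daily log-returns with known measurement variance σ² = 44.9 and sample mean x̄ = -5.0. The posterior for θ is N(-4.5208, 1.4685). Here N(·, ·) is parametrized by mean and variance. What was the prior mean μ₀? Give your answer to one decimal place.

With known observation variance, the Normal–Normal posterior has precision τ_n = τ₀ + n/σ² and mean μ_n = (τ₀μ₀ + (n/σ²)x̄)/τ_n.
Here τ₀ = 1/28.5 = 0.035088 and τ_data = 29/44.9 = 0.645880, so τ_n = 0.680968.
Rearranging for μ₀: μ₀ = (μ_n·τ_n − τ_data·x̄)/τ₀ = (-4.5208·0.680968 − 0.645880·-5.0) / 0.035088 = 0.150880/0.035088 ≈ 4.3.

μ₀ = 4.3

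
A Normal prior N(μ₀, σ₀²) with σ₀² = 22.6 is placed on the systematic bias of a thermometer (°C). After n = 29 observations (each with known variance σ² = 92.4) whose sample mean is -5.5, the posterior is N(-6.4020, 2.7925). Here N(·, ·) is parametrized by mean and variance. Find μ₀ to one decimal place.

μ₀ = -12.8

With known observation variance, the Normal–Normal posterior has precision τ_n = τ₀ + n/σ² and mean μ_n = (τ₀μ₀ + (n/σ²)x̄)/τ_n.
Here τ₀ = 1/22.6 = 0.044248 and τ_data = 29/92.4 = 0.313853, so τ_n = 0.358101.
Rearranging for μ₀: μ₀ = (μ_n·τ_n − τ_data·x̄)/τ₀ = (-6.4020·0.358101 − 0.313853·-5.5) / 0.044248 = -0.566371/0.044248 ≈ -12.8.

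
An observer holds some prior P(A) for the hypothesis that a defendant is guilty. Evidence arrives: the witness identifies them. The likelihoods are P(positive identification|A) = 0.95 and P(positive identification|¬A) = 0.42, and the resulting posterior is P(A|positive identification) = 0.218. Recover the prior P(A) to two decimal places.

P(A) = 0.11

In odds form, posterior odds = prior odds × likelihood ratio, so prior odds = posterior odds ÷ LR.
Posterior odds = 0.218/(1−0.218) = 0.2788. LR = 0.95/0.42 = 2.2619.
Prior odds = 0.2788/2.2619 = 0.1233, so P(A) = 0.1233/(1+0.1233) ≈ 0.11.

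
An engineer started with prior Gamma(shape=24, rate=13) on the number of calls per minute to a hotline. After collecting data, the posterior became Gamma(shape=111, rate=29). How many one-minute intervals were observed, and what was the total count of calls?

Gamma–Poisson conjugacy: posterior shape = α + Σxᵢ, posterior rate = β + n.
Matching: Σxᵢ = 111 − 24 = 87 and n = 29 − 13 = 16.

n = 16 one-minute intervals with total 87 calls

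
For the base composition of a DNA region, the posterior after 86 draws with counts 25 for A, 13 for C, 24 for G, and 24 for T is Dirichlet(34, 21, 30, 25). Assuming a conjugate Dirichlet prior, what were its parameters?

For a Dirichlet(α) prior with multinomial counts c, the posterior is Dirichlet(α + c) componentwise.
Subtract each count from the matching posterior parameter: 34−25=9, 21−13=8, 30−24=6, 25−24=1.

Dirichlet(9, 8, 6, 1)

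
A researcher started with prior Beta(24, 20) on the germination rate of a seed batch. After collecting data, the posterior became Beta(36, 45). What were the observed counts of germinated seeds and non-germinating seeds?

A Beta(α, β) prior with s successes and f failures in binomial data gives a Beta(α+s, β+f) posterior.
Match parameters: s=36−24=12, f=45−20=25.

12 germinated seeds and 25 non-germinating seeds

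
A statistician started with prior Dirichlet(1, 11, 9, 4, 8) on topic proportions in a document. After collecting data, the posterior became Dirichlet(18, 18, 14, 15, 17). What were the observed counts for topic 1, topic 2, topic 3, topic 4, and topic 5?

counts (17, 7, 5, 11, 9)

For a Dirichlet(α) prior with multinomial counts c, the posterior is Dirichlet(α + c) componentwise.
Counts are posterior − prior componentwise: 18−1=17, 18−11=7, 14−9=5, 15−4=11, 17−8=9.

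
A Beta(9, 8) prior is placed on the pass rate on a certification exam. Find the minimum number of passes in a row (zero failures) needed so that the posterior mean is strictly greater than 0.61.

k = 4

After k passes and 0 failures the posterior is Beta(9+k, 8), with mean (9+k)/(9+8+k).
Set (9+k)/(17+k) > 0.61 and solve: k > (0.61·17 − 9)/(1 − 0.61) = 3.513.
The smallest integer exceeding 3.513 is 4, and checking k=4: (13)/(21) = 0.6190 > 0.61.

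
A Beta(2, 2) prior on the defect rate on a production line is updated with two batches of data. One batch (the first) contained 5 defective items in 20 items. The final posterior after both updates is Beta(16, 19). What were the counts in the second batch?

Sequential conjugate updates are equivalent to a single update on the pooled data, so total successes = posterior α − prior α and total failures = posterior β − prior β.
Total across both batches: 16−2=14 defective items, 19−2=17 good items.
Subtract the first batch: 14−5=9 defective items and 17−15=2 good items.

9 defective items and 2 good items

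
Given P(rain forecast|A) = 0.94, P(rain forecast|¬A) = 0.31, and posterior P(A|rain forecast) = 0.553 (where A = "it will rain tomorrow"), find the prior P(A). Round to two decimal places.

In odds form, posterior odds = prior odds × likelihood ratio, so prior odds = posterior odds ÷ LR.
Posterior odds = 0.553/(1−0.553) = 1.2371. LR = 0.94/0.31 = 3.0323.
Prior odds = 1.2371/3.0323 = 0.4080, so P(A) = 0.4080/(1+0.4080) ≈ 0.29.

P(A) = 0.29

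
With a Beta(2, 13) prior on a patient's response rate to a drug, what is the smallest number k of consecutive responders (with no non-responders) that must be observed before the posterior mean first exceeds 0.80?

After k responders and 0 non-responders the posterior is Beta(2+k, 13), with mean (2+k)/(2+13+k).
Set (2+k)/(15+k) > 0.80 and solve: k > (0.80·15 − 2)/(1 − 0.80) = 50.000.
The smallest integer exceeding 50.000 is 51.

k = 51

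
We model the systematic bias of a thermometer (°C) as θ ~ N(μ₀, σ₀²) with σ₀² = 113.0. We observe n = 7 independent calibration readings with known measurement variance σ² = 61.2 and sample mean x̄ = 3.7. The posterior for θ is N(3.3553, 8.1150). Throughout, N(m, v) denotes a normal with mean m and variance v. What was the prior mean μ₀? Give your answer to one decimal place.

μ₀ = -1.1

The posterior mean is a precision-weighted average: μ_n = (τ₀μ₀ + τ_data·x̄)/(τ₀+τ_data), with τ₀=1/σ₀² and τ_data=n/σ².
Here τ₀ = 1/113.0 = 0.008850 and τ_data = 7/61.2 = 0.114379, so τ_n = 0.123229.
Rearranging for μ₀: μ₀ = (μ_n·τ_n − τ_data·x̄)/τ₀ = (3.3553·0.123229 − 0.114379·3.7) / 0.008850 = -0.009732/0.008850 ≈ -1.1.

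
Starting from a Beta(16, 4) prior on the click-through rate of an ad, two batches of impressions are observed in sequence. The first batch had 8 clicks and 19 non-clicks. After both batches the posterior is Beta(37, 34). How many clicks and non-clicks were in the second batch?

13 clicks and 11 non-clicks

Because Beta–binomial updating is additive in the counts, the combined data contributed (α_post−α_prior, β_post−β_prior) successes and failures.
Total across both batches: 37−16=21 clicks, 34−4=30 non-clicks.
Subtract the first batch: 21−8=13 clicks and 30−19=11 non-clicks.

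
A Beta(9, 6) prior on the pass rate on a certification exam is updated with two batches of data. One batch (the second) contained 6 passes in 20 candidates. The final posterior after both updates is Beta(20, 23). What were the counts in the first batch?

5 passes and 3 failures

Because Beta–binomial updating is additive in the counts, the combined data contributed (α_post−α_prior, β_post−β_prior) successes and failures.
Total across both batches: 20−9=11 passes, 23−6=17 failures.
Subtract the second batch: 11−6=5 passes and 17−14=3 failures.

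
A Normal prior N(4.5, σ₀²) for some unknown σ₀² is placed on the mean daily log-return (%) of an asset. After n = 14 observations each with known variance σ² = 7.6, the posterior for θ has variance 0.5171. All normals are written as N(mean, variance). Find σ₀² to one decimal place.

For the Normal–Normal model with known σ², precisions add: τ_n = τ₀ + n/σ².
So 1/σ₀² = 1/0.5171 − 14/7.6 = 1.933862 − 1.842105 = 0.091757.
Hence σ₀² = 1/0.091757 ≈ 10.9.

σ₀² = 10.9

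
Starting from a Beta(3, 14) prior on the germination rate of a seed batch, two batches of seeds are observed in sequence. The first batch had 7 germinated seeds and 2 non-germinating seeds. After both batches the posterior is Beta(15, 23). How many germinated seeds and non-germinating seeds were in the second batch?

5 germinated seeds and 7 non-germinating seeds

Sequential conjugate updates are equivalent to a single update on the pooled data, so total successes = posterior α − prior α and total failures = posterior β − prior β.
Total across both batches: 15−3=12 germinated seeds, 23−14=9 non-germinating seeds.
Subtract the first batch: 12−7=5 germinated seeds and 9−2=7 non-germinating seeds.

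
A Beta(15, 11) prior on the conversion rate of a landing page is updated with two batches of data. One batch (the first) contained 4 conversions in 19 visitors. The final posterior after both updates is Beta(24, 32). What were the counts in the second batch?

Because Beta–binomial updating is additive in the counts, the combined data contributed (α_post−α_prior, β_post−β_prior) successes and failures.
Total across both batches: 24−15=9 conversions, 32−11=21 bounces.
Subtract the first batch: 9−4=5 conversions and 21−15=6 bounces.

5 conversions and 6 bounces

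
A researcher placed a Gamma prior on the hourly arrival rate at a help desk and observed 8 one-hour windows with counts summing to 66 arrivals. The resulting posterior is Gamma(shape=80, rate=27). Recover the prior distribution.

Gamma–Poisson conjugacy: posterior shape = α + Σxᵢ, posterior rate = β + n.
So α = 80 − 66 = 14 and β = 27 − 8 = 19.

Gamma(shape=14, rate=19)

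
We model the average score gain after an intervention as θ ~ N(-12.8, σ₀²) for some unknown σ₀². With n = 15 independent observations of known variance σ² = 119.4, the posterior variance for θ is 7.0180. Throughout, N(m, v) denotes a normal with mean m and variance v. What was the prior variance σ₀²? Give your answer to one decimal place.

For the Normal–Normal model with known σ², precisions add: τ_n = τ₀ + n/σ².
So 1/σ₀² = 1/7.0180 − 15/119.4 = 0.142491 − 0.125628 = 0.016863.
Hence σ₀² = 1/0.016863 ≈ 59.3.

σ₀² = 59.3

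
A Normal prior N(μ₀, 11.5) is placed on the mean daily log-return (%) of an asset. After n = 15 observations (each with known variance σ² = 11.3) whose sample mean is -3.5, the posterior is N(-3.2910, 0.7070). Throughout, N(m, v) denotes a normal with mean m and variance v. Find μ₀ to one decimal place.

μ₀ = -0.1

With known observation variance, the Normal–Normal posterior has precision τ_n = τ₀ + n/σ² and mean μ_n = (τ₀μ₀ + (n/σ²)x̄)/τ_n.
Here τ₀ = 1/11.5 = 0.086957 and τ_data = 15/11.3 = 1.327434, so τ_n = 1.414391.
Rearranging for μ₀: μ₀ = (μ_n·τ_n − τ_data·x̄)/τ₀ = (-3.2910·1.414391 − 1.327434·-3.5) / 0.086957 = -0.008742/0.086957 ≈ -0.1.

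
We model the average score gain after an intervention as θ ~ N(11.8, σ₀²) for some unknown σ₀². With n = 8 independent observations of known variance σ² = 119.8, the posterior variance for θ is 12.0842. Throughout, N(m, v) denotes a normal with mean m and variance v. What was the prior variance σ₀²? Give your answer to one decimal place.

σ₀² = 62.6

Posterior precision equals prior precision plus data precision: 1/σ_n² = 1/σ₀² + n/σ².
So 1/σ₀² = 1/12.0842 − 8/119.8 = 0.082753 − 0.066778 = 0.015975.
Hence σ₀² = 1/0.015975 ≈ 62.6.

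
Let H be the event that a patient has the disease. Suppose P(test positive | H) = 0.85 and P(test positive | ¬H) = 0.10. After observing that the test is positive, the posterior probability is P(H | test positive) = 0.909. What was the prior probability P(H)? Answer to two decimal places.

Bayes' rule in odds form gives O(H|E) = O(H)·[P(E|H)/P(E|¬H)], hence O(H) = O(H|E)/LR.
Posterior odds = 0.909/(1−0.909) = 9.9890. LR = 0.85/0.10 = 8.5000.
Prior odds = 9.9890/8.5000 = 1.1752, so P(H) = 1.1752/(1+1.1752) ≈ 0.54.

P(H) = 0.54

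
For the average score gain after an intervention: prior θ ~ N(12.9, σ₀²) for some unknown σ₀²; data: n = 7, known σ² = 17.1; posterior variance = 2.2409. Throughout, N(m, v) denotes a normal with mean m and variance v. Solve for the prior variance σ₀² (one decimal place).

σ₀² = 27.1

For the Normal–Normal model with known σ², precisions add: τ_n = τ₀ + n/σ².
So 1/σ₀² = 1/2.2409 − 7/17.1 = 0.446249 − 0.409357 = 0.036892.
Hence σ₀² = 1/0.036892 ≈ 27.1.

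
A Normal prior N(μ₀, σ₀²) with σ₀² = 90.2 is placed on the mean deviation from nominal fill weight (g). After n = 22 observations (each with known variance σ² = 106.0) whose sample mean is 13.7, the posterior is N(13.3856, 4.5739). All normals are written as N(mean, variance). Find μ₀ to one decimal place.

μ₀ = 7.5

With known observation variance, the Normal–Normal posterior has precision τ_n = τ₀ + n/σ² and mean μ_n = (τ₀μ₀ + (n/σ²)x̄)/τ_n.
Here τ₀ = 1/90.2 = 0.011086 and τ_data = 22/106.0 = 0.207547, so τ_n = 0.218633.
Rearranging for μ₀: μ₀ = (μ_n·τ_n − τ_data·x̄)/τ₀ = (13.3856·0.218633 − 0.207547·13.7) / 0.011086 = 0.083140/0.011086 ≈ 7.5.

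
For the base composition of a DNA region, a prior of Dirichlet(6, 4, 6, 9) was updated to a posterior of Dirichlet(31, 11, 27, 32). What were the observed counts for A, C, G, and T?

counts (25, 7, 21, 23)

For a Dirichlet(α) prior with multinomial counts c, the posterior is Dirichlet(α + c) componentwise.
Counts are posterior − prior componentwise: 31−6=25, 11−4=7, 27−6=21, 32−9=23.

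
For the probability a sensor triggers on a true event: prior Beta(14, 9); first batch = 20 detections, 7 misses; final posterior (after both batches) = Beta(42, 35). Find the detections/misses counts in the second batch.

Sequential conjugate updates are equivalent to a single update on the pooled data, so total successes = posterior α − prior α and total failures = posterior β − prior β.
Total across both batches: 42−14=28 detections, 35−9=26 misses.
Subtract the first batch: 28−20=8 detections and 26−7=19 misses.

8 detections and 19 misses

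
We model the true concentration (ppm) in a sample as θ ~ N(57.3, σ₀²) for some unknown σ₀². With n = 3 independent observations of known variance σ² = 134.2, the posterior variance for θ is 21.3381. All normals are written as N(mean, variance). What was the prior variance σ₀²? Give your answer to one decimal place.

For the Normal–Normal model with known σ², precisions add: τ_n = τ₀ + n/σ².
So 1/σ₀² = 1/21.3381 − 3/134.2 = 0.046865 − 0.022355 = 0.024510.
Hence σ₀² = 1/0.024510 ≈ 40.8.

σ₀² = 40.8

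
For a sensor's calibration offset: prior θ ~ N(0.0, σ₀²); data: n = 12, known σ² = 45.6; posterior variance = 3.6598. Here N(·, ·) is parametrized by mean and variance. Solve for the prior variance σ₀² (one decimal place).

σ₀² = 99.2

For the Normal–Normal model with known σ², precisions add: τ_n = τ₀ + n/σ².
So 1/σ₀² = 1/3.6598 − 12/45.6 = 0.273239 − 0.263158 = 0.010081.
Hence σ₀² = 1/0.010081 ≈ 99.2.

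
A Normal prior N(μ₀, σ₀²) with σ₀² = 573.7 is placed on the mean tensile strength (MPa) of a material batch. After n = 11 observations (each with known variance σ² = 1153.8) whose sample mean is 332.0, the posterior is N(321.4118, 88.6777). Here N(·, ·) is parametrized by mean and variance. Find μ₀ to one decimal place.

The posterior mean is a precision-weighted average: μ_n = (τ₀μ₀ + τ_data·x̄)/(τ₀+τ_data), with τ₀=1/σ₀² and τ_data=n/σ².
Here τ₀ = 1/573.7 = 0.001743 and τ_data = 11/1153.8 = 0.009534, so τ_n = 0.011277.
Rearranging for μ₀: μ₀ = (μ_n·τ_n − τ_data·x̄)/τ₀ = (321.4118·0.011277 − 0.009534·332.0) / 0.001743 = 0.459273/0.001743 ≈ 263.5.

μ₀ = 263.5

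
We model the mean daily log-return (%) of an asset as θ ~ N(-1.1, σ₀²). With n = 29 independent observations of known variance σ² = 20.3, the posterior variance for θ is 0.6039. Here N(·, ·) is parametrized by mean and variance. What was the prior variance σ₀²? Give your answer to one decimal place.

σ₀² = 4.4

For the Normal–Normal model with known σ², precisions add: τ_n = τ₀ + n/σ².
So 1/σ₀² = 1/0.6039 − 29/20.3 = 1.655903 − 1.428571 = 0.227332.
Hence σ₀² = 1/0.227332 ≈ 4.4.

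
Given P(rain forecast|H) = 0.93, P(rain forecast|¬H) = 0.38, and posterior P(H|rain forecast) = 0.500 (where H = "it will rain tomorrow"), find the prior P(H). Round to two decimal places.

P(H) = 0.29

In odds form, posterior odds = prior odds × likelihood ratio, so prior odds = posterior odds ÷ LR.
Posterior odds = 0.500/(1−0.500) = 1.0000. LR = 0.93/0.38 = 2.4474.
Prior odds = 1.0000/2.4474 = 0.4086, so P(H) = 0.4086/(1+0.4086) ≈ 0.29.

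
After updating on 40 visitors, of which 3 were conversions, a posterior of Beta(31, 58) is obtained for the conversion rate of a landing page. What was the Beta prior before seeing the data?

Beta(28, 21)

Under Beta–binomial conjugacy the posterior parameters are (a+s, b+f).
Subtract the data counts: 31−3=28, 58−37=21.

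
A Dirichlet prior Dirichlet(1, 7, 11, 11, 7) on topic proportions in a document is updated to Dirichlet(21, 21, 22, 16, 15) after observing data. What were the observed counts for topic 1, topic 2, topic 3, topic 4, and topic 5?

counts (20, 14, 11, 5, 8)

For a Dirichlet(α) prior with multinomial counts c, the posterior is Dirichlet(α + c) componentwise.
Counts are posterior − prior componentwise: 21−1=20, 21−7=14, 22−11=11, 16−11=5, 15−7=8.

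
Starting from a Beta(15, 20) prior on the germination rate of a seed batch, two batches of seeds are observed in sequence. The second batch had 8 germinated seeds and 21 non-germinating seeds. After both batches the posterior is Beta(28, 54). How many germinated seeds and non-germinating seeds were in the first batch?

Sequential conjugate updates are equivalent to a single update on the pooled data, so total successes = posterior α − prior α and total failures = posterior β − prior β.
Total across both batches: 28−15=13 germinated seeds, 54−20=34 non-germinating seeds.
Subtract the second batch: 13−8=5 germinated seeds and 34−21=13 non-germinating seeds.

5 germinated seeds and 13 non-germinating seeds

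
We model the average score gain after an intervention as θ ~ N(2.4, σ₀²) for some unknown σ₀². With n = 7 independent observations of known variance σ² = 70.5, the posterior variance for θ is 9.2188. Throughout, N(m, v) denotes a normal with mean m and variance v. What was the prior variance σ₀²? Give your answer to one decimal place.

Posterior precision equals prior precision plus data precision: 1/σ_n² = 1/σ₀² + n/σ².
So 1/σ₀² = 1/9.2188 − 7/70.5 = 0.108474 − 0.099291 = 0.009183.
Hence σ₀² = 1/0.009183 ≈ 108.9.

σ₀² = 108.9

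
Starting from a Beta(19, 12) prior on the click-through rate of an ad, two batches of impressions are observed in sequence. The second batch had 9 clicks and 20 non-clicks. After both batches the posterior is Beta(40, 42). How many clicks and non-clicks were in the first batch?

12 clicks and 10 non-clicks

Because Beta–binomial updating is additive in the counts, the combined data contributed (α_post−α_prior, β_post−β_prior) successes and failures.
Total across both batches: 40−19=21 clicks, 42−12=30 non-clicks.
Subtract the second batch: 21−9=12 clicks and 30−20=10 non-clicks.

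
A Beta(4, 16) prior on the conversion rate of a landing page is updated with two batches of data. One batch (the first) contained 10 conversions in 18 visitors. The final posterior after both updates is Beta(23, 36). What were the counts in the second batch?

9 conversions and 12 bounces

Sequential conjugate updates are equivalent to a single update on the pooled data, so total successes = posterior α − prior α and total failures = posterior β − prior β.
Total across both batches: 23−4=19 conversions, 36−16=20 bounces.
Subtract the first batch: 19−10=9 conversions and 20−8=12 bounces.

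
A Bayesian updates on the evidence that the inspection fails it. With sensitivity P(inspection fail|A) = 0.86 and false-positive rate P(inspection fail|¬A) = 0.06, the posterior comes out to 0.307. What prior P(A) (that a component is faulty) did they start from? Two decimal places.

P(A) = 0.03

Bayes' rule in odds form gives O(A|E) = O(A)·[P(E|A)/P(E|¬A)], hence O(A) = O(A|E)/LR.
Posterior odds = 0.307/(1−0.307) = 0.4430. LR = 0.86/0.06 = 14.3333.
Prior odds = 0.4430/14.3333 = 0.0309, so P(A) = 0.0309/(1+0.0309) ≈ 0.03.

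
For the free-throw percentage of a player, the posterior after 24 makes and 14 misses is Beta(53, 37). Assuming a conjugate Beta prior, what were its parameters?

Beta(29, 23)

Beta is conjugate to the binomial likelihood: posterior = Beta(α+s, β+f).
So α = 53 − 24 = 29 and β = 37 − 14 = 23.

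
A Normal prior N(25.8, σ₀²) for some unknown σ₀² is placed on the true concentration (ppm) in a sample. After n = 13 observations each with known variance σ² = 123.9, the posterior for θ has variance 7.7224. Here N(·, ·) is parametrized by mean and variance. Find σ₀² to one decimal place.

Posterior precision equals prior precision plus data precision: 1/σ_n² = 1/σ₀² + n/σ².
So 1/σ₀² = 1/7.7224 − 13/123.9 = 0.129493 − 0.104923 = 0.024570.
Hence σ₀² = 1/0.024570 ≈ 40.7.

σ₀² = 40.7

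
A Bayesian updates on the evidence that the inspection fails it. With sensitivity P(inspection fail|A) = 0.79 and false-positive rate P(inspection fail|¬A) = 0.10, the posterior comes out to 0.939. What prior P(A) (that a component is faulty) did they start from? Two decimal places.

P(A) = 0.66

Bayes' rule in odds form gives O(A|E) = O(A)·[P(E|A)/P(E|¬A)], hence O(A) = O(A|E)/LR.
Posterior odds = 0.939/(1−0.939) = 15.3934. LR = 0.79/0.10 = 7.9000.
Prior odds = 15.3934/7.9000 = 1.9485, so P(A) = 1.9485/(1+1.9485) ≈ 0.66.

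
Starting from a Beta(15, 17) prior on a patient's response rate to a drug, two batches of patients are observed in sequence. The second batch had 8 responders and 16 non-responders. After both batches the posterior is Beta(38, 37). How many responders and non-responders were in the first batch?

15 responders and 4 non-responders

Sequential conjugate updates are equivalent to a single update on the pooled data, so total successes = posterior α − prior α and total failures = posterior β − prior β.
Total across both batches: 38−15=23 responders, 37−17=20 non-responders.
Subtract the second batch: 23−8=15 responders and 20−16=4 non-responders.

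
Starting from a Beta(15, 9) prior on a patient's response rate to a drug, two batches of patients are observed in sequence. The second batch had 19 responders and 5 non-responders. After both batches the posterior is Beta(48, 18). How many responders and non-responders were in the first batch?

Because Beta–binomial updating is additive in the counts, the combined data contributed (α_post−α_prior, β_post−β_prior) successes and failures.
Total across both batches: 48−15=33 responders, 18−9=9 non-responders.
Subtract the second batch: 33−19=14 responders and 9−5=4 non-responders.

14 responders and 4 non-responders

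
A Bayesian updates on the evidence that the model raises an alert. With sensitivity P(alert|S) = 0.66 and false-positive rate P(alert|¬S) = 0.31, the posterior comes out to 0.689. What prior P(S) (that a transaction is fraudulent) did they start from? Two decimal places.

P(S) = 0.51

Bayes' rule in odds form gives O(S|E) = O(S)·[P(E|S)/P(E|¬S)], hence O(S) = O(S|E)/LR.
Posterior odds = 0.689/(1−0.689) = 2.2154. LR = 0.66/0.31 = 2.1290.
Prior odds = 2.2154/2.1290 = 1.0406, so P(S) = 1.0406/(1+1.0406) ≈ 0.51.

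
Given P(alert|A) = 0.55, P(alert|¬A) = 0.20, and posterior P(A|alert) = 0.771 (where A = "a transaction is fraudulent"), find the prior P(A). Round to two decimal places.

In odds form, posterior odds = prior odds × likelihood ratio, so prior odds = posterior odds ÷ LR.
Posterior odds = 0.771/(1−0.771) = 3.3668. LR = 0.55/0.20 = 2.7500.
Prior odds = 3.3668/2.7500 = 1.2243, so P(A) = 1.2243/(1+1.2243) ≈ 0.55.

P(A) = 0.55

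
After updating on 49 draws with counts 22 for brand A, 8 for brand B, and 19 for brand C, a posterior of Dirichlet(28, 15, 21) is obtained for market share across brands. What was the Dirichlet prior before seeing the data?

For a Dirichlet(α) prior with multinomial counts c, the posterior is Dirichlet(α + c) componentwise.
Subtract each count from the matching posterior parameter: 28−22=6, 15−8=7, 21−19=2.

Dirichlet(6, 7, 2)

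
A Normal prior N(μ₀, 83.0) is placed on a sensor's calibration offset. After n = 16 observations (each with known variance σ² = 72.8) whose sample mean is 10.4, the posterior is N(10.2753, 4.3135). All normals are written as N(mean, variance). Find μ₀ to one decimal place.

With known observation variance, the Normal–Normal posterior has precision τ_n = τ₀ + n/σ² and mean μ_n = (τ₀μ₀ + (n/σ²)x̄)/τ_n.
Here τ₀ = 1/83.0 = 0.012048 and τ_data = 16/72.8 = 0.219780, so τ_n = 0.231828.
Rearranging for μ₀: μ₀ = (μ_n·τ_n − τ_data·x̄)/τ₀ = (10.2753·0.231828 − 0.219780·10.4) / 0.012048 = 0.096390/0.012048 ≈ 8.0.

μ₀ = 8.0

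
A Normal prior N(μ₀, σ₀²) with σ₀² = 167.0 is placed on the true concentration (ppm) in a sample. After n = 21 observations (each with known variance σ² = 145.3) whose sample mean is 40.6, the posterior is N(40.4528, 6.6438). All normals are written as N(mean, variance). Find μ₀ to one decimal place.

μ₀ = 36.9

The posterior mean is a precision-weighted average: μ_n = (τ₀μ₀ + τ_data·x̄)/(τ₀+τ_data), with τ₀=1/σ₀² and τ_data=n/σ².
Here τ₀ = 1/167.0 = 0.005988 and τ_data = 21/145.3 = 0.144529, so τ_n = 0.150517.
Rearranging for μ₀: μ₀ = (μ_n·τ_n − τ_data·x̄)/τ₀ = (40.4528·0.150517 − 0.144529·40.6) / 0.005988 = 0.220957/0.005988 ≈ 36.9.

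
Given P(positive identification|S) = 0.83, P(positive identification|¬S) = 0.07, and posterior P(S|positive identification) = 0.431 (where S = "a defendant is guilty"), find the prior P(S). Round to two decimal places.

In odds form, posterior odds = prior odds × likelihood ratio, so prior odds = posterior odds ÷ LR.
Posterior odds = 0.431/(1−0.431) = 0.7575. LR = 0.83/0.07 = 11.8571.
Prior odds = 0.7575/11.8571 = 0.0639, so P(S) = 0.0639/(1+0.0639) ≈ 0.06.

P(S) = 0.06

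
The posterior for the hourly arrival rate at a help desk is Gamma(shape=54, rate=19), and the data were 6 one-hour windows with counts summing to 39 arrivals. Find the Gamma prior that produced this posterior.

A Gamma(α, β) prior (rate parametrization) on a Poisson rate with n observations summing to S gives posterior Gamma(α+S, β+n).
So α = 54 − 39 = 15 and β = 19 − 6 = 13.

Gamma(shape=15, rate=13)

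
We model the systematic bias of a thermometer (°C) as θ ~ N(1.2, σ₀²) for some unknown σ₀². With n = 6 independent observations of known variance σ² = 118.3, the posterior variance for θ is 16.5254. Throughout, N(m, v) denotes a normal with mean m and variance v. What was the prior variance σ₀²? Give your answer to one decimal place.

σ₀² = 102.1

Posterior precision equals prior precision plus data precision: 1/σ_n² = 1/σ₀² + n/σ².
So 1/σ₀² = 1/16.5254 − 6/118.3 = 0.060513 − 0.050719 = 0.009794.
Hence σ₀² = 1/0.009794 ≈ 102.1.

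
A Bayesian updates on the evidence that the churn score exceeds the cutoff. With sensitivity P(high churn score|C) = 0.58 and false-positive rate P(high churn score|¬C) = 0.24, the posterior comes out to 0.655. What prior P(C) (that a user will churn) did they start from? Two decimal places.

Bayes' rule in odds form gives O(C|E) = O(C)·[P(E|C)/P(E|¬C)], hence O(C) = O(C|E)/LR.
Posterior odds = 0.655/(1−0.655) = 1.8986. LR = 0.58/0.24 = 2.4167.
Prior odds = 1.8986/2.4167 = 0.7856, so P(C) = 0.7856/(1+0.7856) ≈ 0.44.

P(C) = 0.44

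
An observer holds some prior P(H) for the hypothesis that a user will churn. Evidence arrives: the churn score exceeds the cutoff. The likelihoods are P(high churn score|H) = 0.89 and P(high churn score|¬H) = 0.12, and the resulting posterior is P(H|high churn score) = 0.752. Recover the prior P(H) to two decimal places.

P(H) = 0.29

Bayes' rule in odds form gives O(H|E) = O(H)·[P(E|H)/P(E|¬H)], hence O(H) = O(H|E)/LR.
Posterior odds = 0.752/(1−0.752) = 3.0323. LR = 0.89/0.12 = 7.4167.
Prior odds = 3.0323/7.4167 = 0.4088, so P(H) = 0.4088/(1+0.4088) ≈ 0.29.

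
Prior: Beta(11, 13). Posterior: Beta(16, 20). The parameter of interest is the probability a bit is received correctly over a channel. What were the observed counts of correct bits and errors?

A Beta(a, b) prior with s successes and f failures in binomial data gives a Beta(a+s, b+f) posterior.
So s = 16 − 11 = 5 and f = 20 − 13 = 7.

5 correct bits and 7 errors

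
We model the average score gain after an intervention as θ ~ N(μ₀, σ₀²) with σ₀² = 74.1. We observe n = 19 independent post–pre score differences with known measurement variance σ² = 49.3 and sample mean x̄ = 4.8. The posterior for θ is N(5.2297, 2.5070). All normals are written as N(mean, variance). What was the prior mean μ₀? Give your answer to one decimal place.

The posterior mean is a precision-weighted average: μ_n = (τ₀μ₀ + τ_data·x̄)/(τ₀+τ_data), with τ₀=1/σ₀² and τ_data=n/σ².
Here τ₀ = 1/74.1 = 0.013495 and τ_data = 19/49.3 = 0.385396, so τ_n = 0.398891.
Rearranging for μ₀: μ₀ = (μ_n·τ_n − τ_data·x̄)/τ₀ = (5.2297·0.398891 − 0.385396·4.8) / 0.013495 = 0.236179/0.013495 ≈ 17.5.

μ₀ = 17.5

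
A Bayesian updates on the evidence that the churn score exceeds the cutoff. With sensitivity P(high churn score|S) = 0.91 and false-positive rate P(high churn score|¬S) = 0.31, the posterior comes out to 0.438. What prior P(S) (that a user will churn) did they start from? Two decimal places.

P(S) = 0.21

In odds form, posterior odds = prior odds × likelihood ratio, so prior odds = posterior odds ÷ LR.
Posterior odds = 0.438/(1−0.438) = 0.7794. LR = 0.91/0.31 = 2.9355.
Prior odds = 0.7794/2.9355 = 0.2655, so P(S) = 0.2655/(1+0.2655) ≈ 0.21.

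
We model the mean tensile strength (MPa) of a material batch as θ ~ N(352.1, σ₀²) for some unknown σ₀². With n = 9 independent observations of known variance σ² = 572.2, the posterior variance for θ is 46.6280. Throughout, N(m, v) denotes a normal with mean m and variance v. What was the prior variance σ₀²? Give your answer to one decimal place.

σ₀² = 174.9

For the Normal–Normal model with known σ², precisions add: τ_n = τ₀ + n/σ².
So 1/σ₀² = 1/46.6280 − 9/572.2 = 0.021446 − 0.015729 = 0.005717.
Hence σ₀² = 1/0.005717 ≈ 174.9.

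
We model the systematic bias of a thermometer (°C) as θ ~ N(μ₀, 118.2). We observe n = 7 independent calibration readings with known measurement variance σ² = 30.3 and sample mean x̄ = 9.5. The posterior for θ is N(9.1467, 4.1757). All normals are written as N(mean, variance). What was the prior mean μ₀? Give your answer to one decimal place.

The posterior mean is a precision-weighted average: μ_n = (τ₀μ₀ + τ_data·x̄)/(τ₀+τ_data), with τ₀=1/σ₀² and τ_data=n/σ².
Here τ₀ = 1/118.2 = 0.008460 and τ_data = 7/30.3 = 0.231023, so τ_n = 0.239483.
Rearranging for μ₀: μ₀ = (μ_n·τ_n − τ_data·x̄)/τ₀ = (9.1467·0.239483 − 0.231023·9.5) / 0.008460 = -0.004239/0.008460 ≈ -0.5.

μ₀ = -0.5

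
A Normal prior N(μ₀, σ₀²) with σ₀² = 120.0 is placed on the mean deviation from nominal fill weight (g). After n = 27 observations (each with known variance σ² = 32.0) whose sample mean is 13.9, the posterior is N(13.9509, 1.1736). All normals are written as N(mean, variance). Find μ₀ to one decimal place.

The posterior mean is a precision-weighted average: μ_n = (τ₀μ₀ + τ_data·x̄)/(τ₀+τ_data), with τ₀=1/σ₀² and τ_data=n/σ².
Here τ₀ = 1/120.0 = 0.008333 and τ_data = 27/32.0 = 0.843750, so τ_n = 0.852083.
Rearranging for μ₀: μ₀ = (μ_n·τ_n − τ_data·x̄)/τ₀ = (13.9509·0.852083 − 0.843750·13.9) / 0.008333 = 0.159200/0.008333 ≈ 19.1.

μ₀ = 19.1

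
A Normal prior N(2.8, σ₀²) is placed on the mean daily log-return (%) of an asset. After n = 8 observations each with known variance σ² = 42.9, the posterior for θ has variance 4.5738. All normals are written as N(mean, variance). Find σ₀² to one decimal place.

For the Normal–Normal model with known σ², precisions add: τ_n = τ₀ + n/σ².
So 1/σ₀² = 1/4.5738 − 8/42.9 = 0.218637 − 0.186480 = 0.032157.
Hence σ₀² = 1/0.032157 ≈ 31.1.

σ₀² = 31.1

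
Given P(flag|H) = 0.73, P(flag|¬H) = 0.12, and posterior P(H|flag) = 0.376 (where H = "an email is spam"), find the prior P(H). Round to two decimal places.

P(H) = 0.09

In odds form, posterior odds = prior odds × likelihood ratio, so prior odds = posterior odds ÷ LR.
Posterior odds = 0.376/(1−0.376) = 0.6026. LR = 0.73/0.12 = 6.0833.
Prior odds = 0.6026/6.0833 = 0.0991, so P(H) = 0.0991/(1+0.0991) ≈ 0.09.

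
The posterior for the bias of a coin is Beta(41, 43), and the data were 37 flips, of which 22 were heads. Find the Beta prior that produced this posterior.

Beta(19, 28)

Under Beta–binomial conjugacy the posterior parameters are (a+s, b+f).
So a = 41 − 22 = 19 and b = 43 − 15 = 28.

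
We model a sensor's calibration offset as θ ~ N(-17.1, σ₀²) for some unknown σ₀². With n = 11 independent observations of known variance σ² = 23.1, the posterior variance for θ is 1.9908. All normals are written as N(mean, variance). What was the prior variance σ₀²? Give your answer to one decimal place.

For the Normal–Normal model with known σ², precisions add: τ_n = τ₀ + n/σ².
So 1/σ₀² = 1/1.9908 − 11/23.1 = 0.502311 − 0.476190 = 0.026121.
Hence σ₀² = 1/0.026121 ≈ 38.3.

σ₀² = 38.3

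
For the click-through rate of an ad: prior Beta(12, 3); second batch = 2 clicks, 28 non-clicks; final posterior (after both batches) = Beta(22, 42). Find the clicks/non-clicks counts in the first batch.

Sequential conjugate updates are equivalent to a single update on the pooled data, so total successes = posterior α − prior α and total failures = posterior β − prior β.
Total across both batches: 22−12=10 clicks, 42−3=39 non-clicks.
Subtract the second batch: 10−2=8 clicks and 39−28=11 non-clicks.

8 clicks and 11 non-clicks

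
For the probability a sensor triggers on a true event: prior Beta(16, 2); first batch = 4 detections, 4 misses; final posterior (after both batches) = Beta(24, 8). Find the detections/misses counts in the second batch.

4 detections and 2 misses

Sequential conjugate updates are equivalent to a single update on the pooled data, so total successes = posterior α − prior α and total failures = posterior β − prior β.
Total across both batches: 24−16=8 detections, 8−2=6 misses.
Subtract the first batch: 8−4=4 detections and 6−4=2 misses.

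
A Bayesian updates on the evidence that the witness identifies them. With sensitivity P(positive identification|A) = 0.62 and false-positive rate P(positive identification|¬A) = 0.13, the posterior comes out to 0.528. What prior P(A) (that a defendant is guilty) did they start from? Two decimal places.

P(A) = 0.19

In odds form, posterior odds = prior odds × likelihood ratio, so prior odds = posterior odds ÷ LR.
Posterior odds = 0.528/(1−0.528) = 1.1186. LR = 0.62/0.13 = 4.7692.
Prior odds = 1.1186/4.7692 = 0.2345, so P(A) = 0.2345/(1+0.2345) ≈ 0.19.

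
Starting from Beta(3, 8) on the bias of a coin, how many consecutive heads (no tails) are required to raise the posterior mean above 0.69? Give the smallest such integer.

After k heads and 0 tails the posterior is Beta(3+k, 8), with mean (3+k)/(3+8+k).
Set (3+k)/(11+k) > 0.69 and solve: k > (0.69·11 − 3)/(1 − 0.69) = 14.806.
The smallest integer exceeding 14.806 is 15.

k = 15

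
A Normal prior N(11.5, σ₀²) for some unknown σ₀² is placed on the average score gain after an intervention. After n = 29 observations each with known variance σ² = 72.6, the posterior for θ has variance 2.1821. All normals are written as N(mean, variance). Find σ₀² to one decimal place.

Posterior precision equals prior precision plus data precision: 1/σ_n² = 1/σ₀² + n/σ².
So 1/σ₀² = 1/2.1821 − 29/72.6 = 0.458274 − 0.399449 = 0.058825.
Hence σ₀² = 1/0.058825 ≈ 17.0.

σ₀² = 17.0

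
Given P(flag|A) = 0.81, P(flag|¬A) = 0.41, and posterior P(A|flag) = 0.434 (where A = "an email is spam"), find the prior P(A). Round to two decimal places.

In odds form, posterior odds = prior odds × likelihood ratio, so prior odds = posterior odds ÷ LR.
Posterior odds = 0.434/(1−0.434) = 0.7668. LR = 0.81/0.41 = 1.9756.
Prior odds = 0.7668/1.9756 = 0.3881, so P(A) = 0.3881/(1+0.3881) ≈ 0.28.

P(A) = 0.28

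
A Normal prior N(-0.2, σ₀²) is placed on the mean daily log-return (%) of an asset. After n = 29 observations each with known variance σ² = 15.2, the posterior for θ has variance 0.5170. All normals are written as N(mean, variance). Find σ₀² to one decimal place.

For the Normal–Normal model with known σ², precisions add: τ_n = τ₀ + n/σ².
So 1/σ₀² = 1/0.5170 − 29/15.2 = 1.934236 − 1.907895 = 0.026341.
Hence σ₀² = 1/0.026341 ≈ 38.0.

σ₀² = 38.0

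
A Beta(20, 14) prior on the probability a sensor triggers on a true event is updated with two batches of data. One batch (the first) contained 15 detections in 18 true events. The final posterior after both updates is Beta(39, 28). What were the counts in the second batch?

Because Beta–binomial updating is additive in the counts, the combined data contributed (α_post−α_prior, β_post−β_prior) successes and failures.
Total across both batches: 39−20=19 detections, 28−14=14 misses.
Subtract the first batch: 19−15=4 detections and 14−3=11 misses.

4 detections and 11 misses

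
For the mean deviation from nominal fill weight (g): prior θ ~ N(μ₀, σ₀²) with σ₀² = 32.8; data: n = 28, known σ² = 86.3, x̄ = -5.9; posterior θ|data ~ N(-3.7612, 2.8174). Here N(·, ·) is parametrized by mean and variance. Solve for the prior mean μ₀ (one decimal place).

With known observation variance, the Normal–Normal posterior has precision τ_n = τ₀ + n/σ² and mean μ_n = (τ₀μ₀ + (n/σ²)x̄)/τ_n.
Here τ₀ = 1/32.8 = 0.030488 and τ_data = 28/86.3 = 0.324450, so τ_n = 0.354938.
Rearranging for μ₀: μ₀ = (μ_n·τ_n − τ_data·x̄)/τ₀ = (-3.7612·0.354938 − 0.324450·-5.9) / 0.030488 = 0.579262/0.030488 ≈ 19.0.

μ₀ = 19.0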